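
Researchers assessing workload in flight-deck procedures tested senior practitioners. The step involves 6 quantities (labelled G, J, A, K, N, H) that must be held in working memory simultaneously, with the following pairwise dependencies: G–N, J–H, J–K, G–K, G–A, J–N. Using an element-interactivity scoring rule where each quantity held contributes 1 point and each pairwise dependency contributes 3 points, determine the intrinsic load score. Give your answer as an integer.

Count of quantities held simultaneously: 6.
Count of pairwise dependencies listed: 6.
Element contribution: 6 × 1 = 6.
Interaction contribution: 6 × 3 = 18.
Intrinsic load = 6 + 18 = 24.

24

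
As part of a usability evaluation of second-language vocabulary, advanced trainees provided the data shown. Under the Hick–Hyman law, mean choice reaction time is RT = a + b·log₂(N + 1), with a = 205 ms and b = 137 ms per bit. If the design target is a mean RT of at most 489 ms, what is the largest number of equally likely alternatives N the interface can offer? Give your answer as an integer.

Set 205 + 137·log₂(N + 1) ≤ 489.
log₂(N + 1) ≤ (489 − 205) / 137 = 2.0730.
N + 1 ≤ 2^2.0730 = 4.2076.
N ≤ 3.2076, so the largest integer N is 3.

3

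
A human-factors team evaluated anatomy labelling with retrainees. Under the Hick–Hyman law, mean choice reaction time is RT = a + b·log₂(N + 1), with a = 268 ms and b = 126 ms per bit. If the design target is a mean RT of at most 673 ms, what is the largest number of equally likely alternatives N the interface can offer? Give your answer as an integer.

Set 268 + 126·log₂(N + 1) ≤ 673.
log₂(N + 1) ≤ (673 − 268) / 126 = 3.2143.
N + 1 ≤ 2^3.2143 = 9.2811.
N ≤ 8.2811, so the largest integer N is 8.

8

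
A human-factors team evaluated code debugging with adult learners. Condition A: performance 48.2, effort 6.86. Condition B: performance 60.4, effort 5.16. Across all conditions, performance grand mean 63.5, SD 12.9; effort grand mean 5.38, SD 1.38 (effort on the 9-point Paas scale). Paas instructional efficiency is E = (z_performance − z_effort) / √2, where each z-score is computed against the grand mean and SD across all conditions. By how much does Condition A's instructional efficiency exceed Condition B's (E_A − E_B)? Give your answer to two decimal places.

-1.54

Condition A: z_P = (48.2 − 63.5)/12.9 = -1.1860; z_E = (6.86 − 5.38)/1.38 = 1.0725; E_A = (-1.1860 − 1.0725)/√2 = -1.5970.
Condition B: z_P = (60.4 − 63.5)/12.9 = -0.2403; z_E = (5.16 − 5.38)/1.38 = -0.1594; E_B = (-0.2403 − (-0.1594))/√2 = -0.0572.
E_A − E_B = -1.5970 − (-0.0572) = -1.5398 ≈ -1.54.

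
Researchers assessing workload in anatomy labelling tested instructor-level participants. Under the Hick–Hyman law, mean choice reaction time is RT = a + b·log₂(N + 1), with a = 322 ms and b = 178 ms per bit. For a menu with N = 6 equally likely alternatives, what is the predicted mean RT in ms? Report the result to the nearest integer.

822

log₂(6 + 1) = log₂(7) = 2.8074.
RT = 322 + 178 × 2.8074 = 322 + 499.7172 = 821.7172 ms.
≈ 822 ms.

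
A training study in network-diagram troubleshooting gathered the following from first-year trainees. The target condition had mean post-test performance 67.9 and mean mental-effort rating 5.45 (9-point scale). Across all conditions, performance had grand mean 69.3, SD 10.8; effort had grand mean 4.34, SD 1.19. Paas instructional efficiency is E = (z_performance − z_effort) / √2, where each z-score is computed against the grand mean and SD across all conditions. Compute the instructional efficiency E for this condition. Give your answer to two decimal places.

-0.75

z_performance = (67.9 − 69.3) / 10.8 = -1.4000 / 10.8 = -0.1296.
z_effort = (5.45 − 4.34) / 1.19 = 1.1100 / 1.19 = 0.9328.
z_P − z_E = -0.1296 − 0.9328 = -1.0624.
E = -1.0624 / √2 = -1.0624 / 1.41421 = -0.7512 ≈ -0.75.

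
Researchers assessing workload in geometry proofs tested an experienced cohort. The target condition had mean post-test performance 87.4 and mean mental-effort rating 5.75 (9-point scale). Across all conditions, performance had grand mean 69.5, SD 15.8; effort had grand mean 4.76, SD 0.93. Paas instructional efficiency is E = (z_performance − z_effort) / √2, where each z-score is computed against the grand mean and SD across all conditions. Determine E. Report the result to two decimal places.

z_performance = (87.4 − 69.5) / 15.8 = 17.9000 / 15.8 = 1.1329.
z_effort = (5.75 − 4.76) / 0.93 = 0.9900 / 0.93 = 1.0645.
z_P − z_E = 1.1329 − 1.0645 = 0.0684.
E = 0.0684 / √2 = 0.0684 / 1.41421 = 0.0484 ≈ 0.05.

0.05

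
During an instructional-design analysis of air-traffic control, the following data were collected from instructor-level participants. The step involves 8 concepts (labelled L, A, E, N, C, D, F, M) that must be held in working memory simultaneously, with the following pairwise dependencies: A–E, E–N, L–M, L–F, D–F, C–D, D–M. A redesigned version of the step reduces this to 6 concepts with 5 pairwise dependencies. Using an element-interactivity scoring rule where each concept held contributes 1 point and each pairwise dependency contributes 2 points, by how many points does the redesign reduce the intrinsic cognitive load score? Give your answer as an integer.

Original: 8 × 1 + 7 × 2 = 8 + 14 = 22.
Redesigned: 6 × 1 + 5 × 2 = 6 + 10 = 16.
Reduction = 22 − 16 = 6.

6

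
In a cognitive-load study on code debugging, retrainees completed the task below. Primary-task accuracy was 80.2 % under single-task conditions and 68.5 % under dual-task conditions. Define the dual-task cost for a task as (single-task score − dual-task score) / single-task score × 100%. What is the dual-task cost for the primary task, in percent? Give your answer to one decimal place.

14.6

Cost = (80.2 − 68.5) / 80.2 × 100%
     = 11.7000 / 80.2 × 100% = 14.5885%.
≈ 14.6%.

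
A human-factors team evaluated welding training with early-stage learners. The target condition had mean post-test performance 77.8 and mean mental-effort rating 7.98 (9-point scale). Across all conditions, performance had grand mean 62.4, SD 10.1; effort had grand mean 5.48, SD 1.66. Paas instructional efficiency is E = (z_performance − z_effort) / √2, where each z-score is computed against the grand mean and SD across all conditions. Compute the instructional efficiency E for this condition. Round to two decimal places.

0.01

z_performance = (77.8 − 62.4) / 10.1 = 15.4000 / 10.1 = 1.5248.
z_effort = (7.98 − 5.48) / 1.66 = 2.5000 / 1.66 = 1.5060.
z_P − z_E = 1.5248 − 1.5060 = 0.0188.
E = 0.0188 / √2 = 0.0188 / 1.41421 = 0.0133 ≈ 0.01.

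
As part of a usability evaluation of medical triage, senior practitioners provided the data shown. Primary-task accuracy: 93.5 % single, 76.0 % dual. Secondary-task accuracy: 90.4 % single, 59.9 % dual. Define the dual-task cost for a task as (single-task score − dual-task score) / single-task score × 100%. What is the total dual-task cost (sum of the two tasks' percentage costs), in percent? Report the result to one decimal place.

52.5

Primary cost = (93.5 − 76.0) / 93.5 × 100% = 18.7166%.
Secondary cost = (90.4 − 59.9) / 90.4 × 100% = 33.7389%.
Total = 18.7166% + 33.7389% = 52.4555% ≈ 52.5%.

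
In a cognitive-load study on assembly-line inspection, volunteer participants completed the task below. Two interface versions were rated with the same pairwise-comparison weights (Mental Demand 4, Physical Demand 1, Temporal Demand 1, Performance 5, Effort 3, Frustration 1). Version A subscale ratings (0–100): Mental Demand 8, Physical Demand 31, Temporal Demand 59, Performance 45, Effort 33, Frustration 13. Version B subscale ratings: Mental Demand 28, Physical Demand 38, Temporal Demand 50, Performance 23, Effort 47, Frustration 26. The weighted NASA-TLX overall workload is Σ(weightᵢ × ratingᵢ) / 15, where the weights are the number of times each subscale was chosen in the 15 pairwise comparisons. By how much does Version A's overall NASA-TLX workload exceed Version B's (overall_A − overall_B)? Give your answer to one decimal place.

Version A weighted sum = 4·8 + 1·31 + 1·59 + 5·45 + 3·33 + 1·13 = 32 + 31 + 59 + 225 + 99 + 13 = 459; overall_A = 459/15 = 30.6000.
Version B weighted sum = 4·28 + 1·38 + 1·50 + 5·23 + 3·47 + 1·26 = 112 + 38 + 50 + 115 + 141 + 26 = 482; overall_B = 482/15 = 32.1333.
Difference = 30.6000 − 32.1333 = -1.5333 ≈ -1.5.

-1.5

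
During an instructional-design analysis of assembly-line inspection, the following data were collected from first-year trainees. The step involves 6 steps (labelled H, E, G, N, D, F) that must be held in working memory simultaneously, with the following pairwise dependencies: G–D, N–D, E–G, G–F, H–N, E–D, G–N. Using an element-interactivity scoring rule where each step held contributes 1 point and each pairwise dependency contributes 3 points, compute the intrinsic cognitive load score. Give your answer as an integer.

Count of steps held simultaneously: 6.
Count of pairwise dependencies listed: 7.
Element contribution: 6 × 1 = 6.
Interaction contribution: 7 × 3 = 21.
Intrinsic load = 6 + 21 = 27.

27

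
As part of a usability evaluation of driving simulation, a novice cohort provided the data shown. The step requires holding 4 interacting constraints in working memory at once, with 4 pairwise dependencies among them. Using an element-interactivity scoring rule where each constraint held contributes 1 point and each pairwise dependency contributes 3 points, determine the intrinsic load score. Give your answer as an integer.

Element contribution: 4 × 1 = 4.
Interaction contribution: 4 × 3 = 12.
Intrinsic load = 4 + 12 = 16.

16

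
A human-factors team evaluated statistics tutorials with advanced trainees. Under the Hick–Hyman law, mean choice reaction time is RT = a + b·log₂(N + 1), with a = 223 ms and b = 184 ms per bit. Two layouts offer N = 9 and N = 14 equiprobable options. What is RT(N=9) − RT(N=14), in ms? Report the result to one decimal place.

RT(9) = 223 + 184·log₂(10) = 223 + 184·3.3219 = 834.2296 ms.
RT(14) = 223 + 184·log₂(15) = 223 + 184·3.9069 = 941.8696 ms.
Difference = 834.2296 − 941.8696 = -107.6400 ≈ -107.6 ms.

-107.6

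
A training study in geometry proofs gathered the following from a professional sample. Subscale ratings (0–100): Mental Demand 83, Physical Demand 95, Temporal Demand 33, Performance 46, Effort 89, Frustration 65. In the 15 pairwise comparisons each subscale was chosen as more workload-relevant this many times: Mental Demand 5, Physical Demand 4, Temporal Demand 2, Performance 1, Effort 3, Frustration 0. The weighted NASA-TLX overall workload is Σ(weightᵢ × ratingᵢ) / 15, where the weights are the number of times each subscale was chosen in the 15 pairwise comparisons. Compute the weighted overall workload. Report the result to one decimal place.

78.3

The tallies are the weights (they sum to 15).
Weighted sum = 5·83 + 4·95 + 2·33 + 1·46 + 3·89 + 0·65
            = 415 + 380 + 66 + 46 + 267 + 0 = 1174.
Overall workload = 1174 / 15 = 78.2667 ≈ 78.3.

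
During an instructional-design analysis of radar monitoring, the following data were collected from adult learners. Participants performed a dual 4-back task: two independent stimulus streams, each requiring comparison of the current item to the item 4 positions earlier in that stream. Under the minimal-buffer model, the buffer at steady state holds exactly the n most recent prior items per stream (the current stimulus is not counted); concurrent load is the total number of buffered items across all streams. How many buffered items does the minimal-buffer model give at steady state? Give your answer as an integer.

8

Each stream's buffer holds its 4 most recent prior items.
Two independent streams: 2 × 4 = 8 buffered items at steady state.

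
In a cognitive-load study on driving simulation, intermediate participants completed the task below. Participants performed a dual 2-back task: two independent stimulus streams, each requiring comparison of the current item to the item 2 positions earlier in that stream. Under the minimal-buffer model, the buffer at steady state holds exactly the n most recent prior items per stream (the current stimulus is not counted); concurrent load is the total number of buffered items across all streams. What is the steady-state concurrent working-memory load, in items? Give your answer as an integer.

Each stream's buffer holds its 2 most recent prior items.
Two independent streams: 2 × 2 = 4 buffered items at steady state.

4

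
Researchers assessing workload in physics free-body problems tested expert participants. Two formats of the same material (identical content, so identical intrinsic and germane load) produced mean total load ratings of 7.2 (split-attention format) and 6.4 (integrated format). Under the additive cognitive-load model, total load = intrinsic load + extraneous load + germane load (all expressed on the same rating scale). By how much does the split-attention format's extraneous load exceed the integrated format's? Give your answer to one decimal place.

0.8

Intrinsic and germane load are equal across formats, so the difference in total load equals the difference in extraneous load.
Extraneous-load difference = 7.2 − 6.4 = 0.8.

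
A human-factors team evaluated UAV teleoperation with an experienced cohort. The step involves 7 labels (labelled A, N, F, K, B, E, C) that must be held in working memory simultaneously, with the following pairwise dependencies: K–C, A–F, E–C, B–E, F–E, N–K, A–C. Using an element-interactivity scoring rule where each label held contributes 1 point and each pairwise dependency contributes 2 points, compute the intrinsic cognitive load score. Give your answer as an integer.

21

Count of labels held simultaneously: 7.
Count of pairwise dependencies listed: 7.
Element contribution: 7 × 1 = 7.
Interaction contribution: 7 × 2 = 14.
Intrinsic load = 7 + 14 = 21.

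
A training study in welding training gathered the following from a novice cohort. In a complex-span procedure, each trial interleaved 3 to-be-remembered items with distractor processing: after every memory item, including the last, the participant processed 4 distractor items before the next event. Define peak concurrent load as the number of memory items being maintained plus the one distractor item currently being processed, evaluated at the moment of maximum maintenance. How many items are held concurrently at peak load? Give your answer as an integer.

4

Maintenance is greatest during the distractor(s) after memory item 3: all 3 memory items are being held.
One distractor item is concurrently being processed.
Peak concurrent load = 3 + 1 = 4 items.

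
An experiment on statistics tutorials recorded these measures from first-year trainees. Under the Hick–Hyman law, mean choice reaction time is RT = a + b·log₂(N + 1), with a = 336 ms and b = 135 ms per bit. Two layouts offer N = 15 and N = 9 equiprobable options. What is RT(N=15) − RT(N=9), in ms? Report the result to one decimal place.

91.5

RT(15) = 336 + 135·log₂(16) = 336 + 135·4.0000 = 876.0000 ms.
RT(9) = 336 + 135·log₂(10) = 336 + 135·3.3219 = 784.4565 ms.
Difference = 876.0000 − 784.4565 = 91.5435 ≈ 91.5 ms.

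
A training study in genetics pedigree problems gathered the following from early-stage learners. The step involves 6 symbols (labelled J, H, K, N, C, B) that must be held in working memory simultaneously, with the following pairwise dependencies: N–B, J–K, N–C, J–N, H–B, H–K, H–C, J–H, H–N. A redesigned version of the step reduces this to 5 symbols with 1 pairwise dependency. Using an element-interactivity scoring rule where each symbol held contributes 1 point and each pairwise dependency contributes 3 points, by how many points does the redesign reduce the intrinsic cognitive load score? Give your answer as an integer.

25

Original: 6 × 1 + 9 × 3 = 6 + 27 = 33.
Redesigned: 5 × 1 + 1 × 3 = 5 + 3 = 8.
Reduction = 33 − 8 = 25.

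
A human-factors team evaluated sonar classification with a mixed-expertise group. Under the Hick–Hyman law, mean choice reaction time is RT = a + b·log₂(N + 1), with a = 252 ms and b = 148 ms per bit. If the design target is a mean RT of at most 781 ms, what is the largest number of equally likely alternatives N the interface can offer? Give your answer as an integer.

10

Set 252 + 148·log₂(N + 1) ≤ 781.
log₂(N + 1) ≤ (781 − 252) / 148 = 3.5743.
N + 1 ≤ 2^3.5743 = 11.9116.
N ≤ 10.9116, so the largest integer N is 10.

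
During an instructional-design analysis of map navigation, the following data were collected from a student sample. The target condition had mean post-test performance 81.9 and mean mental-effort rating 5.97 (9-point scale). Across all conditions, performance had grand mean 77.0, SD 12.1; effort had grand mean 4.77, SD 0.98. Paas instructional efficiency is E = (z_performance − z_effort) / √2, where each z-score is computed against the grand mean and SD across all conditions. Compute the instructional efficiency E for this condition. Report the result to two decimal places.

-0.58

z_performance = (81.9 − 77.0) / 12.1 = 4.9000 / 12.1 = 0.4050.
z_effort = (5.97 − 4.77) / 0.98 = 1.2000 / 0.98 = 1.2245.
z_P − z_E = 0.4050 − 1.2245 = -0.8195.
E = -0.8195 / √2 = -0.8195 / 1.41421 = -0.5795 ≈ -0.58.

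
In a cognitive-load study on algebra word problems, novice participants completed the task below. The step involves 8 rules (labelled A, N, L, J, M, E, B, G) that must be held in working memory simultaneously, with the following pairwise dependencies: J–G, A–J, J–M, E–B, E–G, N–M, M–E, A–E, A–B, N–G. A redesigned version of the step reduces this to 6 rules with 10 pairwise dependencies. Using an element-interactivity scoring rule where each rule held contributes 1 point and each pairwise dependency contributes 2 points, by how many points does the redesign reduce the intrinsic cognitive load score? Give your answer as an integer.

Original: 8 × 1 + 10 × 2 = 8 + 20 = 28.
Redesigned: 6 × 1 + 10 × 2 = 6 + 20 = 26.
Reduction = 28 − 26 = 2.

2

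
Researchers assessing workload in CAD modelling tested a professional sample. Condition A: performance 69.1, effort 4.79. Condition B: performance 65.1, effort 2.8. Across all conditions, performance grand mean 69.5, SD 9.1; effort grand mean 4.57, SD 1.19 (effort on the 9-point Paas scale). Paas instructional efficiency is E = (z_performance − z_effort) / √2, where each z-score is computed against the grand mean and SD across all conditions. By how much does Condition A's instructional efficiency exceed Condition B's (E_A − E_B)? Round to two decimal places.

-0.87

Condition A: z_P = (69.1 − 69.5)/9.1 = -0.0440; z_E = (4.79 − 4.57)/1.19 = 0.1849; E_A = (-0.0440 − 0.1849)/√2 = -0.1619.
Condition B: z_P = (65.1 − 69.5)/9.1 = -0.4835; z_E = (2.8 − 4.57)/1.19 = -1.4874; E_B = (-0.4835 − (-1.4874))/√2 = 0.7099.
E_A − E_B = -0.1619 − 0.7099 = -0.8718 ≈ -0.87.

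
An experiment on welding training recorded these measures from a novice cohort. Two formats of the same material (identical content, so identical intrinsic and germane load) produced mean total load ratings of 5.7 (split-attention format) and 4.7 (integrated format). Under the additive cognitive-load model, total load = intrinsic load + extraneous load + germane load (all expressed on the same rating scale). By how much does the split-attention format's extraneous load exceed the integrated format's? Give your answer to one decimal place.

1.0

Intrinsic and germane load are equal across formats, so the difference in total load equals the difference in extraneous load.
Extraneous-load difference = 5.7 − 4.7 = 1.0.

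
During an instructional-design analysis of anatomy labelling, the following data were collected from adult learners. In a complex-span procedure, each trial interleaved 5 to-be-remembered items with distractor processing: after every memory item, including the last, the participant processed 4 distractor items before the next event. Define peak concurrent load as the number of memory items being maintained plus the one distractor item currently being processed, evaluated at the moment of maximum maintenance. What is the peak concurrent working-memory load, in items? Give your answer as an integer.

6

Maintenance is greatest during the distractor(s) after memory item 5: all 5 memory items are being held.
One distractor item is concurrently being processed.
Peak concurrent load = 5 + 1 = 6 items.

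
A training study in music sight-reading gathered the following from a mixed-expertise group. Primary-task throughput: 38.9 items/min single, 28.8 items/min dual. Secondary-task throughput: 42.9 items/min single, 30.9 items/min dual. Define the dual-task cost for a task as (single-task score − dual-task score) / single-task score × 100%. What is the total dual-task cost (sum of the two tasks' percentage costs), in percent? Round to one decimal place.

Primary cost = (38.9 − 28.8) / 38.9 × 100% = 25.9640%.
Secondary cost = (42.9 − 30.9) / 42.9 × 100% = 27.9720%.
Total = 25.9640% + 27.9720% = 53.9360% ≈ 53.9%.

53.9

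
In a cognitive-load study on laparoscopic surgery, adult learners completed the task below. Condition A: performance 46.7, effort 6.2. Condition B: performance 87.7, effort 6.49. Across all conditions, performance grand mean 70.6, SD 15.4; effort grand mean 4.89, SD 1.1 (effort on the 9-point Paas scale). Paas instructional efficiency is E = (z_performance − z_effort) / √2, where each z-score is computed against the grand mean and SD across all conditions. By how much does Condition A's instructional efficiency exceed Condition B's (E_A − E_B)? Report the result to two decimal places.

-1.70

Condition A: z_P = (46.7 − 70.6)/15.4 = -1.5519; z_E = (6.2 − 4.89)/1.1 = 1.1909; E_A = (-1.5519 − 1.1909)/√2 = -1.9395.
Condition B: z_P = (87.7 − 70.6)/15.4 = 1.1104; z_E = (6.49 − 4.89)/1.1 = 1.4545; E_B = (1.1104 − 1.4545)/√2 = -0.2433.
E_A − E_B = -1.9395 − (-0.2433) = -1.6962 ≈ -1.70.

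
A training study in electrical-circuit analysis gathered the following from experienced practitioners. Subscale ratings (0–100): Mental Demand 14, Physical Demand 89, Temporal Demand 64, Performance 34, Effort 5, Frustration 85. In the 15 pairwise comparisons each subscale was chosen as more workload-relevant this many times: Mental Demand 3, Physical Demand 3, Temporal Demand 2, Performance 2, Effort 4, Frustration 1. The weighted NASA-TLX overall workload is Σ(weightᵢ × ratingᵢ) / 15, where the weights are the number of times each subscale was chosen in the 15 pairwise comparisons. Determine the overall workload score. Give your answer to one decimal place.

40.7

The tallies are the weights (they sum to 15).
Weighted sum = 3·14 + 3·89 + 2·64 + 2·34 + 4·5 + 1·85
            = 42 + 267 + 128 + 68 + 20 + 85 = 610.
Overall workload = 610 / 15 = 40.6667 ≈ 40.7.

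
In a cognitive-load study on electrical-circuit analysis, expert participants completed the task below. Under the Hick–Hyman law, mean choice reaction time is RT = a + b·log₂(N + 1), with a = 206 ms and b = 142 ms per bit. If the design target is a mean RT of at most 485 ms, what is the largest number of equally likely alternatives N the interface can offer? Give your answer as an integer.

2

Set 206 + 142·log₂(N + 1) ≤ 485.
log₂(N + 1) ≤ (485 − 206) / 142 = 1.9648.
N + 1 ≤ 2^1.9648 = 3.9036.
N ≤ 2.9036, so the largest integer N is 2.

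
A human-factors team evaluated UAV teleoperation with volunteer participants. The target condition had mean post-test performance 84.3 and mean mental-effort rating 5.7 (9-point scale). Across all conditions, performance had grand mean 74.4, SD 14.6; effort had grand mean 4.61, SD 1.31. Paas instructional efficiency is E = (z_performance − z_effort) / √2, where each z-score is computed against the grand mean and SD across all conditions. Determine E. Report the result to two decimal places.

z_performance = (84.3 − 74.4) / 14.6 = 9.9000 / 14.6 = 0.6781.
z_effort = (5.7 − 4.61) / 1.31 = 1.0900 / 1.31 = 0.8321.
z_P − z_E = 0.6781 − 0.8321 = -0.1540.
E = -0.1540 / √2 = -0.1540 / 1.41421 = -0.1089 ≈ -0.11.

-0.11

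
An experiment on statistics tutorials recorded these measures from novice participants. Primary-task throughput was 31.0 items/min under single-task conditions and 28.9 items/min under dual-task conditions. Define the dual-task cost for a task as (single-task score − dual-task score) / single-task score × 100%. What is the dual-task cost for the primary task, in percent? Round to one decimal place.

6.8

Cost = (31.0 − 28.9) / 31.0 × 100%
     = 2.1000 / 31.0 × 100% = 6.7742%.
≈ 6.8%.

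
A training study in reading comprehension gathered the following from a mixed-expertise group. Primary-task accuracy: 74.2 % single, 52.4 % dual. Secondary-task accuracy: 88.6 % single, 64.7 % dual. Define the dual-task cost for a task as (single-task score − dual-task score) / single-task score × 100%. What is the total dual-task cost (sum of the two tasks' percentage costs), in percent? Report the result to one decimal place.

56.4

Primary cost = (74.2 − 52.4) / 74.2 × 100% = 29.3801%.
Secondary cost = (88.6 − 64.7) / 88.6 × 100% = 26.9752%.
Total = 29.3801% + 26.9752% = 56.3553% ≈ 56.4%.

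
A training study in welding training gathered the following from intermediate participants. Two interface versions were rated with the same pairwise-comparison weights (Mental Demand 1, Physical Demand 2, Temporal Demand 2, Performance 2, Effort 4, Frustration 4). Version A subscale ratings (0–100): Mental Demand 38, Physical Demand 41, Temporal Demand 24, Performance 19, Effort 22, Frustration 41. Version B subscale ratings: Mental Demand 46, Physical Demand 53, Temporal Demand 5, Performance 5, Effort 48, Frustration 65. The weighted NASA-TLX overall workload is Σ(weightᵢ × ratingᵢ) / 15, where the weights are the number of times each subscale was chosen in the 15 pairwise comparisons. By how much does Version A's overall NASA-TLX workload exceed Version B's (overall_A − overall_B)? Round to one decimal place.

-11.1

Version A weighted sum = 1·38 + 2·41 + 2·24 + 2·19 + 4·22 + 4·41 = 38 + 82 + 48 + 38 + 88 + 164 = 458; overall_A = 458/15 = 30.5333.
Version B weighted sum = 1·46 + 2·53 + 2·5 + 2·5 + 4·48 + 4·65 = 46 + 106 + 10 + 10 + 192 + 260 = 624; overall_B = 624/15 = 41.6000.
Difference = 30.5333 − 41.6000 = -11.0667 ≈ -11.1.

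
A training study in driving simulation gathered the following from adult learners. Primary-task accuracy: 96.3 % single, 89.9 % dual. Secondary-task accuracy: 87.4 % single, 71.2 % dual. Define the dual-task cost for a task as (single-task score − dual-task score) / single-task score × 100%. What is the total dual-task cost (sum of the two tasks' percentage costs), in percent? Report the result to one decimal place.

25.2

Primary cost = (96.3 − 89.9) / 96.3 × 100% = 6.6459%.
Secondary cost = (87.4 − 71.2) / 87.4 × 100% = 18.5355%.
Total = 6.6459% + 18.5355% = 25.1814% ≈ 25.2%.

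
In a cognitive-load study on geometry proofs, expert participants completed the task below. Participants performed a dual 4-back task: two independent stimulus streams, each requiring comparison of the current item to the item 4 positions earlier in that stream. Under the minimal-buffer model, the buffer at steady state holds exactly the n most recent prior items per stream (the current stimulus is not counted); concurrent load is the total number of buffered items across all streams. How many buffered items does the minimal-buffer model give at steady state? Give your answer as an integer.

Each stream's buffer holds its 4 most recent prior items.
Two independent streams: 2 × 4 = 8 buffered items at steady state.

8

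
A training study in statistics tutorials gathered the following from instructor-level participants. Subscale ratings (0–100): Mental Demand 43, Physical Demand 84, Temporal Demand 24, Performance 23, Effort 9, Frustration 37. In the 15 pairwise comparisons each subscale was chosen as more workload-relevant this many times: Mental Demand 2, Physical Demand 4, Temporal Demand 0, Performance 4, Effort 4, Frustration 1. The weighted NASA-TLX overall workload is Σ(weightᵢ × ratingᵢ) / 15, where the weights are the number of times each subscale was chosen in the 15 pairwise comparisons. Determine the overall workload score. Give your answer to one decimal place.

The tallies are the weights (they sum to 15).
Weighted sum = 2·43 + 4·84 + 0·24 + 4·23 + 4·9 + 1·37
            = 86 + 336 + 0 + 92 + 36 + 37 = 587.
Overall workload = 587 / 15 = 39.1333 ≈ 39.1.

39.1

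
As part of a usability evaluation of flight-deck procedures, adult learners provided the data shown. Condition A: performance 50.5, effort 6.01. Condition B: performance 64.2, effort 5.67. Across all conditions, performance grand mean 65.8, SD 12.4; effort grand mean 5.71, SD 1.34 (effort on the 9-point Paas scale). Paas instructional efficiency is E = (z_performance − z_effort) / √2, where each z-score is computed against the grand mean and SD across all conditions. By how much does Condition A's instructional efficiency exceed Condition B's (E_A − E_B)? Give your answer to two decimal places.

Condition A: z_P = (50.5 − 65.8)/12.4 = -1.2339; z_E = (6.01 − 5.71)/1.34 = 0.2239; E_A = (-1.2339 − 0.2239)/√2 = -1.0308.
Condition B: z_P = (64.2 − 65.8)/12.4 = -0.1290; z_E = (5.67 − 5.71)/1.34 = -0.0299; E_B = (-0.1290 − (-0.0299))/√2 = -0.0701.
E_A − E_B = -1.0308 − (-0.0701) = -0.9607 ≈ -0.96.

-0.96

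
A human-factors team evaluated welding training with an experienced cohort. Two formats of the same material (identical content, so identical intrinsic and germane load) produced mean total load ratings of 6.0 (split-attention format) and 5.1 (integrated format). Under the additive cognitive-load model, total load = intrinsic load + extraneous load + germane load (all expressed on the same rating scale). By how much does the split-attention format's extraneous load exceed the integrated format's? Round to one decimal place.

0.9

Intrinsic and germane load are equal across formats, so the difference in total load equals the difference in extraneous load.
Extraneous-load difference = 6.0 − 5.1 = 0.9.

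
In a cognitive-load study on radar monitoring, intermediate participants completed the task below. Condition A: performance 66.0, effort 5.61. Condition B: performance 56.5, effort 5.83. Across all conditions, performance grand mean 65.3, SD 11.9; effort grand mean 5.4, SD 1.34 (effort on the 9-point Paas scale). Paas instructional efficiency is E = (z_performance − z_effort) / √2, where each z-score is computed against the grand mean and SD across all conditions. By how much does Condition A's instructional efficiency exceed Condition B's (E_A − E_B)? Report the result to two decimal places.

0.68

Condition A: z_P = (66.0 − 65.3)/11.9 = 0.0588; z_E = (5.61 − 5.4)/1.34 = 0.1567; E_A = (0.0588 − 0.1567)/√2 = -0.0692.
Condition B: z_P = (56.5 − 65.3)/11.9 = -0.7395; z_E = (5.83 − 5.4)/1.34 = 0.3209; E_B = (-0.7395 − 0.3209)/√2 = -0.7498.
E_A − E_B = -0.0692 − (-0.7498) = 0.6806 ≈ 0.68.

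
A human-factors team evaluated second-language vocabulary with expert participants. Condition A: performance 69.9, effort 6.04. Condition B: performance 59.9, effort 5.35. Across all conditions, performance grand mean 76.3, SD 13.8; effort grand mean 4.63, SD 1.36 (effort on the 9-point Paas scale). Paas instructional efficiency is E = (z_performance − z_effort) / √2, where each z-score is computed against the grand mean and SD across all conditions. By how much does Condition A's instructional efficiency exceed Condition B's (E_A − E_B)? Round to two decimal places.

Condition A: z_P = (69.9 − 76.3)/13.8 = -0.4638; z_E = (6.04 − 4.63)/1.36 = 1.0368; E_A = (-0.4638 − 1.0368)/√2 = -1.0611.
Condition B: z_P = (59.9 − 76.3)/13.8 = -1.1884; z_E = (5.35 − 4.63)/1.36 = 0.5294; E_B = (-1.1884 − 0.5294)/√2 = -1.2147.
E_A − E_B = -1.0611 − (-1.2147) = 0.1536 ≈ 0.15.

0.15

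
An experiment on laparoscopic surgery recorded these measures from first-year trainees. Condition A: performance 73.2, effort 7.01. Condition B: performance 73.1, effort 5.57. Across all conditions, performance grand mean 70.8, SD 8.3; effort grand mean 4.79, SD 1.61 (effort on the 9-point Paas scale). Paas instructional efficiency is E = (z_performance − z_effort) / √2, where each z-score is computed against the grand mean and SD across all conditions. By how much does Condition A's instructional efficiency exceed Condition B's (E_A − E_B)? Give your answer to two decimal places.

-0.62

Condition A: z_P = (73.2 − 70.8)/8.3 = 0.2892; z_E = (7.01 − 4.79)/1.61 = 1.3789; E_A = (0.2892 − 1.3789)/√2 = -0.7705.
Condition B: z_P = (73.1 − 70.8)/8.3 = 0.2771; z_E = (5.57 − 4.79)/1.61 = 0.4845; E_B = (0.2771 − 0.4845)/√2 = -0.1467.
E_A − E_B = -0.7705 − (-0.1467) = -0.6238 ≈ -0.62.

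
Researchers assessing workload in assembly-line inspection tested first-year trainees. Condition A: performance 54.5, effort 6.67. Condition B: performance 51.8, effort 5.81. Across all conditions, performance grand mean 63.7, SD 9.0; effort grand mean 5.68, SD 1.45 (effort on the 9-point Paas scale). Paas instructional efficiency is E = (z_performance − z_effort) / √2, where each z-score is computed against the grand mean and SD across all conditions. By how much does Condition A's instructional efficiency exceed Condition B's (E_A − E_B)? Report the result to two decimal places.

-0.21

Condition A: z_P = (54.5 − 63.7)/9.0 = -1.0222; z_E = (6.67 − 5.68)/1.45 = 0.6828; E_A = (-1.0222 − 0.6828)/√2 = -1.2056.
Condition B: z_P = (51.8 − 63.7)/9.0 = -1.3222; z_E = (5.81 − 5.68)/1.45 = 0.0897; E_B = (-1.3222 − 0.0897)/√2 = -0.9984.
E_A − E_B = -1.2056 − (-0.9984) = -0.2072 ≈ -0.21.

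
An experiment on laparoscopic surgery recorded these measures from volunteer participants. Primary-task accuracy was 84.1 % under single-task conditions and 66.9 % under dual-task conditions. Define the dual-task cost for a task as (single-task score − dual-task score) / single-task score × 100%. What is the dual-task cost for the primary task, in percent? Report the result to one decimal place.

Cost = (84.1 − 66.9) / 84.1 × 100%
     = 17.2000 / 84.1 × 100% = 20.4518%.
≈ 20.5%.

20.5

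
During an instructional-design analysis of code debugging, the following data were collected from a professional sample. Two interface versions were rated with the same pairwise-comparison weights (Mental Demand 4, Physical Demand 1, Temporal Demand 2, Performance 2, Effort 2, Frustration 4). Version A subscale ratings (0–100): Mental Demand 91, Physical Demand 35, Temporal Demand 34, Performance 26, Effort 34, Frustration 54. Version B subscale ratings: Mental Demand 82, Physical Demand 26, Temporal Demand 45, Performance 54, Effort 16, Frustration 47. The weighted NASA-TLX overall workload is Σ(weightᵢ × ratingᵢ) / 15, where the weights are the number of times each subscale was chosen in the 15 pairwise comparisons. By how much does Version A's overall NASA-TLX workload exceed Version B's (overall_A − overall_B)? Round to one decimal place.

Version A weighted sum = 4·91 + 1·35 + 2·34 + 2·26 + 2·34 + 4·54 = 364 + 35 + 68 + 52 + 68 + 216 = 803; overall_A = 803/15 = 53.5333.
Version B weighted sum = 4·82 + 1·26 + 2·45 + 2·54 + 2·16 + 4·47 = 328 + 26 + 90 + 108 + 32 + 188 = 772; overall_B = 772/15 = 51.4667.
Difference = 53.5333 − 51.4667 = 2.0666 ≈ 2.1.

2.1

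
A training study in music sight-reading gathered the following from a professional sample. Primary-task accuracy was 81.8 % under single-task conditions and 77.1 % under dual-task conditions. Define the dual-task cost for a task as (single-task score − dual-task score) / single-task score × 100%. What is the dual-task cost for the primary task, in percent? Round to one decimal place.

Cost = (81.8 − 77.1) / 81.8 × 100%
     = 4.7000 / 81.8 × 100% = 5.7457%.
≈ 5.7%.

5.7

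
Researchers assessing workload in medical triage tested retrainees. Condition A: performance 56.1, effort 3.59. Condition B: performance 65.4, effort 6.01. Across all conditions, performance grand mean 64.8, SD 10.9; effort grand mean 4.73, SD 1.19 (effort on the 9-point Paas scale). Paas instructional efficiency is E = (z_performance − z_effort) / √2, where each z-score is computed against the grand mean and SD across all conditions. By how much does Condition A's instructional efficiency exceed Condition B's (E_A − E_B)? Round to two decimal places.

0.83

Condition A: z_P = (56.1 − 64.8)/10.9 = -0.7982; z_E = (3.59 − 4.73)/1.19 = -0.9580; E_A = (-0.7982 − (-0.9580))/√2 = 0.1130.
Condition B: z_P = (65.4 − 64.8)/10.9 = 0.0550; z_E = (6.01 − 4.73)/1.19 = 1.0756; E_B = (0.0550 − 1.0756)/√2 = -0.7217.
E_A − E_B = 0.1130 − (-0.7217) = 0.8347 ≈ 0.83.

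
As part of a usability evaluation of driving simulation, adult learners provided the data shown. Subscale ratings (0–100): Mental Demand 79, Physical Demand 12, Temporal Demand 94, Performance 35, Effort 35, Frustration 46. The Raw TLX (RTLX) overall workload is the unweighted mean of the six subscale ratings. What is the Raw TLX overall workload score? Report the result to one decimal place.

50.2

Sum of ratings = 79 + 12 + 94 + 35 + 35 + 46 = 301.
RTLX = 301 / 6 = 50.1667 ≈ 50.2.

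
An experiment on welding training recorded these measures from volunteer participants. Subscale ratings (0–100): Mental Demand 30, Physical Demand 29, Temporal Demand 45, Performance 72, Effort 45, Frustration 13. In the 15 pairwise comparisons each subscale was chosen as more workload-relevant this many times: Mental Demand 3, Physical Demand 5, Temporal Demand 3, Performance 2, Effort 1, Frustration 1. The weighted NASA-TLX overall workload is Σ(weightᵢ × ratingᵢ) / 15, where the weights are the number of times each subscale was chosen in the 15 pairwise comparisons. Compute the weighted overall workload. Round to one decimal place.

The tallies are the weights (they sum to 15).
Weighted sum = 3·30 + 5·29 + 3·45 + 2·72 + 1·45 + 1·13
            = 90 + 145 + 135 + 144 + 45 + 13 = 572.
Overall workload = 572 / 15 = 38.1333 ≈ 38.1.

38.1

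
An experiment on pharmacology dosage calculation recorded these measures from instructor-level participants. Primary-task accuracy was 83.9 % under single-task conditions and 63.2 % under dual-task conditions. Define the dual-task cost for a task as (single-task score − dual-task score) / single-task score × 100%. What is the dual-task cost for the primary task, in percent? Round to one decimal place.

24.7

Cost = (83.9 − 63.2) / 83.9 × 100%
     = 20.7000 / 83.9 × 100% = 24.6722%.
≈ 24.7%.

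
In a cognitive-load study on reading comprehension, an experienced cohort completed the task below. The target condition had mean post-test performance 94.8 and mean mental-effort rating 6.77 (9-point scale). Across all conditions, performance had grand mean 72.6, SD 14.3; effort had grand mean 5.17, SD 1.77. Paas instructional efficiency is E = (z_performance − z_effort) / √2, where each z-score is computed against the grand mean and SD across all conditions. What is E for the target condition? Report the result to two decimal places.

0.46

z_performance = (94.8 − 72.6) / 14.3 = 22.2000 / 14.3 = 1.5524.
z_effort = (6.77 − 5.17) / 1.77 = 1.6000 / 1.77 = 0.9040.
z_P − z_E = 1.5524 − 0.9040 = 0.6484.
E = 0.6484 / √2 = 0.6484 / 1.41421 = 0.4585 ≈ 0.46.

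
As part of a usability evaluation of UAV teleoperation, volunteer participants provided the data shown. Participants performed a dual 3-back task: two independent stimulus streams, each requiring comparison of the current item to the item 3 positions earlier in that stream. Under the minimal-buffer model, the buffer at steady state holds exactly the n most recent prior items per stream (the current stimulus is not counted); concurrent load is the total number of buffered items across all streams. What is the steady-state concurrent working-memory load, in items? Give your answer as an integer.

6

Each stream's buffer holds its 3 most recent prior items.
Two independent streams: 2 × 3 = 6 buffered items at steady state.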